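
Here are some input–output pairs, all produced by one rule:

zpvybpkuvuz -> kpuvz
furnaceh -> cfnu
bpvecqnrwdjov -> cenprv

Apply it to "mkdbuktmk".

dkmt

The transformation: sort the characters into alphabetical order, then keep every other character starting from the second (positions 2nd, 4th, 6th, ...).
Applying both steps to "mkdbuktmk": "bdkkkmmtu", then "dkmt".
(Check on "bpvecqnrwdjov": → "bcdejnopqrvvw" → "cenprv" ✓)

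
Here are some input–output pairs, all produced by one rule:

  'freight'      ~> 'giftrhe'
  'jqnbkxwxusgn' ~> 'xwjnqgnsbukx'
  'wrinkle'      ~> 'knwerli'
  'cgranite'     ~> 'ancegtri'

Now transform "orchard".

ahodrrc

Looking at the pairs, the operation is to take characters alternately from the front and the back (1st, last, 2nd, 2nd-last, ...), then move the last 2 characters to the front (rotate right by 2).
For "orchard" the result is "ahodrrc".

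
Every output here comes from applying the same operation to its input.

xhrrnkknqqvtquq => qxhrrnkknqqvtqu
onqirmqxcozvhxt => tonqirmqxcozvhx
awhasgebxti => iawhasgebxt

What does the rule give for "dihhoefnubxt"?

tdihhoefnubx

What's happening: move the last character to the front.
Doing the same to "dihhoefnubxt": "tdihhoefnubx".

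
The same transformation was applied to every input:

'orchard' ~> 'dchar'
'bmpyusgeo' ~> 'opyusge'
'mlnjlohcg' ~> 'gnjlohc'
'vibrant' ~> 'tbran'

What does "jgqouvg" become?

Rule — delete the first 2 characters, then move the last character to the front.
On "jgqouvg": the first step gives "qouvg", and the second then gives "gqouv".

gqouv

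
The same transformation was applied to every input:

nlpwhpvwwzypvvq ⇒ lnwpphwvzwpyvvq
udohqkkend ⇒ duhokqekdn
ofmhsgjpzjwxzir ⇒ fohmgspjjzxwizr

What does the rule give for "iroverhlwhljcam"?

Looking at the pairs, the operation is to swap each adjacent pair of characters (1↔2, 3↔4, ...).
"iroverhlwhljcam" → "rivorelhhwjlacm".

rivorelhhwjlacm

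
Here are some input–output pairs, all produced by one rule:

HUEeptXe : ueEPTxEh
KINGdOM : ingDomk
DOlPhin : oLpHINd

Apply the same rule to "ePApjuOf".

The rule is to move the first character to the end, then flip the case of every letter.
"ePApjuOf" → "PApjuOfe" → "paPJUoFE".

paPJUoFE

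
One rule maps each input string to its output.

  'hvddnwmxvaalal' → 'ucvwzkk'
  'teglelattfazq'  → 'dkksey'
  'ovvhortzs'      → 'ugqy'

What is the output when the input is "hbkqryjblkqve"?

apxaju

Rule — shift every letter 1 place backward in the alphabet (wrapping around), then keep every other character starting from the second (positions 2nd, 4th, 6th, ...).
Applying both steps to "hbkqryjblkqve": "gajpqxiakjpud", then "apxaju".
(Check on "hvddnwmxvaalal": → "guccmvlwuzzkzk" → "ucvwzkk" ✓)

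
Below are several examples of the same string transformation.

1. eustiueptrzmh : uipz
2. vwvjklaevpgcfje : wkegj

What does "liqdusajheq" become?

iujq

Looking at the pairs, the operation is to keep one character in every 3, starting at position 2 (positions 2nd, 5th, 8th, ...).
On "liqdusajheq" that produces "iujq".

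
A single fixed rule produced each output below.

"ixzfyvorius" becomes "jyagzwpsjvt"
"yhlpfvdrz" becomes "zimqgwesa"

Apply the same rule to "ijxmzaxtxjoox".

jkynabyuykppy

In each case the input is transformed by: shift every letter 1 place forward in the alphabet (wrapping around).
Applying that to "ijxmzaxtxjoox" gives "jkynabyuykppy".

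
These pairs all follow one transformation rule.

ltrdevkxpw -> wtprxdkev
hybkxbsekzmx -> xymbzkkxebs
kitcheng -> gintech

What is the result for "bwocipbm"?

Each output is the input with this applied: take characters alternately from the front and the back (1st, last, 2nd, 2nd-last, ...), then delete the first character.
"bwocipbm" → "mwbopci".
(Check on "ltrdevkxpw": → "lwtprxdkev" → "wtprxdkev" ✓)

mwbopci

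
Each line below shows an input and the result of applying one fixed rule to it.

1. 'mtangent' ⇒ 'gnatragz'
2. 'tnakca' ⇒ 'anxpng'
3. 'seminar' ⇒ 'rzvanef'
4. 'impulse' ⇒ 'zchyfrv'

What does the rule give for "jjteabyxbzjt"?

The transformation: shift every letter 13 places forward in the alphabet (wrapping around) — i.e. ROT13, then move the first character to the end.
Working it through for "jjteabyxbzjt": intermediate "wwgrnolkomwg", final "wgrnolkomwgw".

wgrnolkomwgw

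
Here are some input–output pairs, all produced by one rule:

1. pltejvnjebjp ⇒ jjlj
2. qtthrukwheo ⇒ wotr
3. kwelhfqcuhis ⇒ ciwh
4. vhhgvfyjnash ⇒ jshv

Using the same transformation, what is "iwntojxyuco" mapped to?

yowo

The transformation: keep one character in every 3, starting at position 2 (positions 2nd, 5th, 8th, ...), then swap the front and back halves of the string.
On "iwntojxyuco": the first step gives "woyo", and the second then gives "yowo".
(Check on "vhhgvfyjnash": → "hvjs" → "jshv" ✓)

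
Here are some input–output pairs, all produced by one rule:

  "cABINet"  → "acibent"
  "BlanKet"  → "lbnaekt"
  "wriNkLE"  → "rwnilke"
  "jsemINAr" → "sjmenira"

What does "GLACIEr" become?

The pattern: swap each adjacent pair of characters (1↔2, 3↔4, ...), then convert every letter to lowercase.
On "GLACIEr": the first step gives "LGCAEIr", and the second then gives "lgcaeir".

lgcaeir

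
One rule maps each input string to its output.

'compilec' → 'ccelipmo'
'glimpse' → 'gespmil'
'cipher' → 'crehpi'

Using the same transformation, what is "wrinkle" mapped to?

welknir

Each output is the input with this applied: reverse the string, then move the last character to the front.
For "wrinkle", step one produces "elknirw"; step two turns that into "welknir".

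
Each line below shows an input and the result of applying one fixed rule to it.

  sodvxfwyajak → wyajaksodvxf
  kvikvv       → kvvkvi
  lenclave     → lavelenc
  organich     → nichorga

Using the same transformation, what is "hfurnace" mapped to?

Rule — swap the front and back halves of the string.
"hfurnace" → "nacehfur".

nacehfur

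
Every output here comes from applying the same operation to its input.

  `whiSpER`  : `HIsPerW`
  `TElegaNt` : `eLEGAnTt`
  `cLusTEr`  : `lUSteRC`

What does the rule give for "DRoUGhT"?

Looking at the pairs, the operation is to move the first character to the end, then flip the case of every letter.
"DRoUGhT" → "RoUGhTD" → "rOugHtd".

rOugHtd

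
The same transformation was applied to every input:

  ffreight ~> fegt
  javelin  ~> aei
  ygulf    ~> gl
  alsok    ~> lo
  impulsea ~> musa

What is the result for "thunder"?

Each output is the input with this applied: keep every other character starting from the second (positions 2nd, 4th, 6th, ...).
"thunder" → "hne".

hne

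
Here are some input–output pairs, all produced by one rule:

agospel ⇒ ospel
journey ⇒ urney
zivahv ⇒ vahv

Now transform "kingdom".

Each output is the input with this applied: delete the first 2 characters.
On "kingdom" that produces "ngdom".

ngdom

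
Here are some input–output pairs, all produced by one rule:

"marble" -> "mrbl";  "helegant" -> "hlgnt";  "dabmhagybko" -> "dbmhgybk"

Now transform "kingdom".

The pattern: remove every vowel.
Doing the same to "kingdom": "kngdm".

kngdm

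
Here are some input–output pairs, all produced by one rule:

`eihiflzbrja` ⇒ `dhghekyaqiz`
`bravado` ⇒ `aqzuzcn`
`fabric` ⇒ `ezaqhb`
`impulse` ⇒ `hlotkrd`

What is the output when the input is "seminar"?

In each case the input is transformed by: shift every letter 1 place backward in the alphabet (wrapping around).
On "seminar" that produces "rdlhmzq".

rdlhmzq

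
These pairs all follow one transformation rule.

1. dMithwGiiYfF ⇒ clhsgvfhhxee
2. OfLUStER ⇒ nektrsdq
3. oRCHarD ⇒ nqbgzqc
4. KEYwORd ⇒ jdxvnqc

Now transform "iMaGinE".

Looking at the pairs, the operation is to shift every letter 1 place backward in the alphabet (wrapping around), then convert every letter to lowercase.
Applying both steps to "iMaGinE": "hLzFhmD", then "hlzfhmd".

hlzfhmd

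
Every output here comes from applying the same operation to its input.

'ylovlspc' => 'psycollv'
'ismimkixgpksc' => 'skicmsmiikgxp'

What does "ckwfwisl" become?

siclwkwf

The transformation: move the last 3 characters to the front (rotate right by 3), then swap each adjacent pair of characters (1↔2, 3↔4, ...).
Applying both steps to "ckwfwisl": "islckwfw", then "siclwkwf".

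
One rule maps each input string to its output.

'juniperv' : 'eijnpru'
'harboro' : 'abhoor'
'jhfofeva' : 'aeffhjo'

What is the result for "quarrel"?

aelqrr

The transformation: sort the characters into alphabetical order, then delete the last character.
For "quarrel", step one produces "aelqrru"; step two turns that into "aelqrr".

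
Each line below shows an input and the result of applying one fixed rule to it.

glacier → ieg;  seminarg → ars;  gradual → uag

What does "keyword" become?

ork

In each case the input is transformed by: swap the first and last characters, then keep only the last 3 characters.
Applying both steps to "keyword": "deywork", then "ork".
(Check on "gradual": → "lraduag" → "uag" ✓)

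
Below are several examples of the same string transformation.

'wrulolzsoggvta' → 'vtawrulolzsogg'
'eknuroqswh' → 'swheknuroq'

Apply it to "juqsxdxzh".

Rule — move the last 3 characters to the front (rotate right by 3).
Doing the same to "juqsxdxzh": "xzhjuqsxd".

xzhjuqsxd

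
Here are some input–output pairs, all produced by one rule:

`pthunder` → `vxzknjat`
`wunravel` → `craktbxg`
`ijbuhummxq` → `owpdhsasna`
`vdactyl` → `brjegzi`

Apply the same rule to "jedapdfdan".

ptkgjjglvj

Rule — shift every letter 6 places forward in the alphabet (wrapping around), then take characters alternately from the front and the back (1st, last, 2nd, 2nd-last, ...).
So "jedapdfdan" becomes "ptkgjjglvj".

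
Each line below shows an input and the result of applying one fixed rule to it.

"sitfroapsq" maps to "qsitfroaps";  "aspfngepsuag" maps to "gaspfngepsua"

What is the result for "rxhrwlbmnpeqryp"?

prxhrwlbmnpeqry

In each case the input is transformed by: move the last character to the front.
"rxhrwlbmnpeqryp" → "prxhrwlbmnpeqry".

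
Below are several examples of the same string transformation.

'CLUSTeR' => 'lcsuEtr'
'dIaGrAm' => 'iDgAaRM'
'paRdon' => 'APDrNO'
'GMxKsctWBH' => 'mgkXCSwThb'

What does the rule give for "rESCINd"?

eRcsniD

The rule is to swap each adjacent pair of characters (1↔2, 3↔4, ...), then flip the case of every letter.
On "rESCINd": the first step gives "ErCSNId", and the second then gives "eRcsniD".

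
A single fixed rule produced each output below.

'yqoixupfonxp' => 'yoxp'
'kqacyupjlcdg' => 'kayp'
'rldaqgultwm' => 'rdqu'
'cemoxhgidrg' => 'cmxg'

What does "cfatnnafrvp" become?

In each case the input is transformed by: keep every other character starting from the first (positions 1st, 3rd, 5th, ...), then keep only the first 4 characters.
Doing the same to "cfatnnafrvp": "cana".

cana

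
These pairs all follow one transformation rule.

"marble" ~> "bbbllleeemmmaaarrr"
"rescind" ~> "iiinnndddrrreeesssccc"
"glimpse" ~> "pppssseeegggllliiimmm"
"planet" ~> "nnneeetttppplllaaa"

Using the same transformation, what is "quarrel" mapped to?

rrreeelllqqquuuaaarrr

In each case the input is transformed by: move the last 3 characters to the front (rotate right by 3), then repeat every character 3 times.
On "quarrel" that produces "rrreeelllqqquuuaaarrr".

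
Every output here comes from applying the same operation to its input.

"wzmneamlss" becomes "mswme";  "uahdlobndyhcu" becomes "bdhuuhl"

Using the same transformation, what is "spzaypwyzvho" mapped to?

wzhszy

Looking at the pairs, the operation is to keep every other character starting from the first (positions 1st, 3rd, 5th, ...), then move the first 3 characters to the end (rotate left by 3).
For "spzaypwyzvho" the result is "wzhszy".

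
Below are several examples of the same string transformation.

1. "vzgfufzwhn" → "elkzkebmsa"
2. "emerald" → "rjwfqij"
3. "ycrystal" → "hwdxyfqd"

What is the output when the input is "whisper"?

The pattern: shift every letter 5 places forward in the alphabet (wrapping around), then move the first character to the end.
Starting from "whisper": after the first operation, "bmnxujw"; after the second, "mnxujwb".

mnxujwb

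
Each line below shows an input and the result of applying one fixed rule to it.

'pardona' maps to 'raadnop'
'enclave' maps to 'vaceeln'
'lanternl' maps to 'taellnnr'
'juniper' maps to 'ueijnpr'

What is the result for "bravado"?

vaabdor

What's happening: sort the characters into alphabetical order, then move the last character to the front.
"bravado" → "aabdorv" → "vaabdor".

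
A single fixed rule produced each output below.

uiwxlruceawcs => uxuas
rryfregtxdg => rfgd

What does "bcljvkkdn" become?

bjk

What's happening: keep one character in every 3, starting at position 1 (positions 1st, 4th, 7th, ...).
Applying that to "bcljvkkdn" gives "bjk".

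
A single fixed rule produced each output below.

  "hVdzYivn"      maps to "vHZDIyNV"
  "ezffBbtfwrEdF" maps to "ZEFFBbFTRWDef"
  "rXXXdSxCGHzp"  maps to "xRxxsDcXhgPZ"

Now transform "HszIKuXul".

Rule — flip the case of every letter, then swap each adjacent pair of characters (1↔2, 3↔4, ...).
Applying both steps to "HszIKuXul": "hSZikUxUL", then "ShiZUkUxL".

ShiZUkUxL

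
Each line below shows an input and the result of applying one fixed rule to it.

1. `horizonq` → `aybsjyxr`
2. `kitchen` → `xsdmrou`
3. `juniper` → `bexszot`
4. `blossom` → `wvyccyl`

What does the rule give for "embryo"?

Looking at the pairs, the operation is to shift every letter 10 places forward in the alphabet (wrapping around), then swap the first and last characters.
On "embryo": the first step gives "owlbiy", and the second then gives "ywlbio".

ywlbio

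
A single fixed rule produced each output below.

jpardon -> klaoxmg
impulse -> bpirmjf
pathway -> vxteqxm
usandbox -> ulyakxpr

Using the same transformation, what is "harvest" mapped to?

In each case the input is transformed by: reverse the string, then shift every letter 3 places backward in the alphabet (wrapping around).
"harvest" → "tsevrah" → "qpbsoxe".

qpbsoxe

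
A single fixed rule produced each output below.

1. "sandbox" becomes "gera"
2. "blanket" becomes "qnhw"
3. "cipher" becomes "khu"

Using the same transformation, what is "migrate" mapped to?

udwh

Looking at the pairs, the operation is to shift every letter 3 places forward in the alphabet (wrapping around), then delete the first 3 characters.
Working it through for "migrate": intermediate "pljudwh", final "udwh".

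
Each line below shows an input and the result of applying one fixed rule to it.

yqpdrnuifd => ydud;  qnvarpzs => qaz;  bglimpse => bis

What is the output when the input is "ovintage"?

Looking at the pairs, the operation is to keep one character in every 3, starting at position 1 (positions 1st, 4th, 7th, ...).
So "ovintage" becomes "ong".

ong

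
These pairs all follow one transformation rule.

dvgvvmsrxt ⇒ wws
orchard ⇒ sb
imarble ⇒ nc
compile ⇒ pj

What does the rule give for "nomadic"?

pe

Rule — shift every letter 1 place forward in the alphabet (wrapping around), then keep one character in every 3, starting at position 2 (positions 2nd, 5th, 8th, ...).
Working it through for "nomadic": intermediate "opnbejd", final "pe".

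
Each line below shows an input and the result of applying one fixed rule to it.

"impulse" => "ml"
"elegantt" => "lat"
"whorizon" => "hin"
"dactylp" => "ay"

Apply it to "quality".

Each output is the input with this applied: keep one character in every 3, starting at position 2 (positions 2nd, 5th, 8th, ...).
So "quality" becomes "ui".

ui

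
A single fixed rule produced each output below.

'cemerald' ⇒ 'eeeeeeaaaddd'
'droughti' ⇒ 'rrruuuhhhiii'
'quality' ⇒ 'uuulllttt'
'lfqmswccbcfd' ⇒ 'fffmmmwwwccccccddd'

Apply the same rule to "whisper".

hhhssseee

The rule is to keep every other character starting from the second (positions 2nd, 4th, 6th, ...), then repeat every character 3 times.
For "whisper", step one produces "hse"; step two turns that into "hhhssseee".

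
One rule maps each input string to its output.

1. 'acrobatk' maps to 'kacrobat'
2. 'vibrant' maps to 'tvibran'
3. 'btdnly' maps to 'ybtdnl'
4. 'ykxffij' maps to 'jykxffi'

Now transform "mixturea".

amixture

The rule is to move the last character to the front.
So "mixturea" becomes "amixture".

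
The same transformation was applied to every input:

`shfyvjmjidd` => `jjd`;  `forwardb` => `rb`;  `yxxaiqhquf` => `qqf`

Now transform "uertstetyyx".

tty

Each output is the input with this applied: keep every other character starting from the second (positions 2nd, 4th, 6th, ...), then delete the first 2 characters.
On "uertstetyyx": the first step gives "ettty", and the second then gives "tty".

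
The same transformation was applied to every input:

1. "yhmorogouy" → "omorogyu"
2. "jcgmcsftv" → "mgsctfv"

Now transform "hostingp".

tsnipg

In each case the input is transformed by: delete the first 2 characters, then swap each adjacent pair of characters (1↔2, 3↔4, ...).
For "hostingp" the result is "tsnipg".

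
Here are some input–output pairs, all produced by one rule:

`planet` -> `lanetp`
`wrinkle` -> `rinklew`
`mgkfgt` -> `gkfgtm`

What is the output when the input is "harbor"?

What's happening: move the first character to the end.
For "harbor" the result is "arborh".

arborh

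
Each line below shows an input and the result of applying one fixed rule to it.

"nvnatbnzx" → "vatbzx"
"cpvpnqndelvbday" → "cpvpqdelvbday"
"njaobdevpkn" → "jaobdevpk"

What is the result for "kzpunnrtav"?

What's happening: remove every "n".
Doing the same to "kzpunnrtav": "kzpurtav".

kzpurtav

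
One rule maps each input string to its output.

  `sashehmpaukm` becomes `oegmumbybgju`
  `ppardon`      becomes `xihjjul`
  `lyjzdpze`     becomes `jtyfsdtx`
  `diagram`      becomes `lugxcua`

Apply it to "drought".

abnxlio

Looking at the pairs, the operation is to move the last 3 characters to the front (rotate right by 3), then shift every letter 6 places backward in the alphabet (wrapping around).
"drought" → "ghtdrou" → "abnxlio".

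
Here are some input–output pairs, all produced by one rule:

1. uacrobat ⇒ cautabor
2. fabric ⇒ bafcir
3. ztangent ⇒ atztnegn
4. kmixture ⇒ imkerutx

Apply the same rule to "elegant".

eletnag

Rule — move the first 3 characters to the end (rotate left by 3), then reverse the string.
Doing the same to "elegant": "eletnag".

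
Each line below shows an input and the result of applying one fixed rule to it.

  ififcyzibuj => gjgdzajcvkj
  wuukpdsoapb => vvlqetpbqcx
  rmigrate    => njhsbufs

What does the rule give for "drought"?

What's happening: move the first character to the end, then shift every letter 1 place forward in the alphabet (wrapping around).
"drought" → "spvhiue".

spvhiue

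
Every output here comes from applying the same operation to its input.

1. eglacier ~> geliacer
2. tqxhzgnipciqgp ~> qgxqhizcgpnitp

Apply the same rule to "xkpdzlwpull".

Looking at the pairs, the operation is to take characters alternately from the front and the back (1st, last, 2nd, 2nd-last, ...), then move the first 2 characters to the end (rotate left by 2).
Starting from "xkpdzlwpull": after the first operation, "xlklpudpzwl"; after the second, "klpudpzwlxl".

klpudpzwlxl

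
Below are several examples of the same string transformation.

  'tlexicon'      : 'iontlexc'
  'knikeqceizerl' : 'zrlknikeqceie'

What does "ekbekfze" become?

Rule — move the last 3 characters to the front (rotate right by 3), then swap the first and last characters.
"ekbekfze" → "fzeekbek" → "kzeekbef".

kzeekbef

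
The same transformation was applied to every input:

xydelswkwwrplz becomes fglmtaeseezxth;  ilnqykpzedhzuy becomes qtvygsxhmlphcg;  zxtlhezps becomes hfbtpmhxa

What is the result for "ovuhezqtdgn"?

Looking at the pairs, the operation is to shift every letter 8 places forward in the alphabet (wrapping around).
For "ovuhezqtdgn" the result is "wdcpmhyblov".

wdcpmhyblov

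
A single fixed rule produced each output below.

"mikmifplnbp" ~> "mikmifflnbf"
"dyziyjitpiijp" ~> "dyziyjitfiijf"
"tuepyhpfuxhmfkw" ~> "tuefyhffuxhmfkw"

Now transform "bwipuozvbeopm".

What's happening: replace every "p" with "f".
So "bwipuozvbeopm" becomes "bwifuozvbeofm".

bwifuozvbeofm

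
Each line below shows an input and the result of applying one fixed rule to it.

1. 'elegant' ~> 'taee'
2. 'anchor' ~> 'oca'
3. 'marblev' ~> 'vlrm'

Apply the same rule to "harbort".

torh

In each case the input is transformed by: keep every other character starting from the first (positions 1st, 3rd, 5th, ...), then reverse the string.
For "harbort" the result is "torh".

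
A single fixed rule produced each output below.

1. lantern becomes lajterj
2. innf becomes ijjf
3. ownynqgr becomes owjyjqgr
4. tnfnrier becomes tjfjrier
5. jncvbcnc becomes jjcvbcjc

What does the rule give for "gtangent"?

gtajgejt

Each output is the input with this applied: replace every "n" with "j".
Applying that to "gtangent" gives "gtajgejt".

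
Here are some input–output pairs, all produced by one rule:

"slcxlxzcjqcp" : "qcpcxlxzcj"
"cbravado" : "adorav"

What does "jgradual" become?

ualrad

Each output is the input with this applied: delete the first 2 characters, then move the last 3 characters to the front (rotate right by 3).
Applying both steps to "jgradual": "radual", then "ualrad".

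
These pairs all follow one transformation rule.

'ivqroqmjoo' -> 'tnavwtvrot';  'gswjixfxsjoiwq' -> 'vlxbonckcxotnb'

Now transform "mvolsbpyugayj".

The rule is to shift every letter 5 places forward in the alphabet (wrapping around), then move the last character to the front.
Doing the same to "mvolsbpyugayj": "oratqxgudzlfd".

oratqxgudzlfd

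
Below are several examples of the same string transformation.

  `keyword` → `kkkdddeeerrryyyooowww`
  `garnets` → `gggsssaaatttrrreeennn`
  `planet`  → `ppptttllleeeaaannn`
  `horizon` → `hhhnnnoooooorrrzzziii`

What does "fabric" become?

fffcccaaaiiibbbrrr

In each case the input is transformed by: take characters alternately from the front and the back (1st, last, 2nd, 2nd-last, ...), then repeat every character 3 times.
Starting from "fabric": after the first operation, "fcaibr"; after the second, "fffcccaaaiiibbbrrr".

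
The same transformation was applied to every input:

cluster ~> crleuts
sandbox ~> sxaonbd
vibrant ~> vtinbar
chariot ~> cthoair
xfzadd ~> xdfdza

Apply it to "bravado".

bordaav

Each output is the input with this applied: take characters alternately from the front and the back (1st, last, 2nd, 2nd-last, ...).
Applying that to "bravado" gives "bordaav".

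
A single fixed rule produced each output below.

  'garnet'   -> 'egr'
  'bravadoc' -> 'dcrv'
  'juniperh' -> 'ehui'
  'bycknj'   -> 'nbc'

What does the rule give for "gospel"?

egs

The pattern: swap the front and back halves of the string, then keep every other character starting from the second (positions 2nd, 4th, 6th, ...).
"gospel" → "pelgos" → "egs".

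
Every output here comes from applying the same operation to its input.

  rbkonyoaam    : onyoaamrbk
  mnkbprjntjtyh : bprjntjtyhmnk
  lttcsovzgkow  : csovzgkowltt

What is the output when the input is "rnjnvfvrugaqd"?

Looking at the pairs, the operation is to move the first 3 characters to the end (rotate left by 3).
"rnjnvfvrugaqd" → "nvfvrugaqdrnj".

nvfvrugaqdrnj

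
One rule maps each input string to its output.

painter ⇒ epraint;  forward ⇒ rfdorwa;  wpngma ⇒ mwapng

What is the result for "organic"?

Looking at the pairs, the operation is to swap the first and last characters, then move the last 2 characters to the front (rotate right by 2).
Working it through for "organic": intermediate "crganio", final "iocrgan".

iocrgan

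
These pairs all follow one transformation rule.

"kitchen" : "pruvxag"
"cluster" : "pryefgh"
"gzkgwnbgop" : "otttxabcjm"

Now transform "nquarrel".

Rule — sort the characters into alphabetical order, then shift every letter 13 places forward in the alphabet (wrapping around) — i.e. ROT13.
Starting from "nquarrel": after the first operation, "aelnqrru"; after the second, "nryadeeh".

nryadeeh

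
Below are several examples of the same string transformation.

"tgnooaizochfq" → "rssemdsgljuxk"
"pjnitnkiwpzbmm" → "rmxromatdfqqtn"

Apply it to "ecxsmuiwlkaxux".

Looking at the pairs, the operation is to shift every letter 4 places forward in the alphabet (wrapping around), then move the first 2 characters to the end (rotate left by 2).
"ecxsmuiwlkaxux" → "igbwqymapoebyb" → "bwqymapoebybig".

bwqymapoebybig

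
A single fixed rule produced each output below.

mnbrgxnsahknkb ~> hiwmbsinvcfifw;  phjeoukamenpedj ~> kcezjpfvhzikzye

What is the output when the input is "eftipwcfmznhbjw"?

zaodkrxahuicwer

Looking at the pairs, the operation is to shift every letter 5 places backward in the alphabet (wrapping around).
"eftipwcfmznhbjw" → "zaodkrxahuicwer".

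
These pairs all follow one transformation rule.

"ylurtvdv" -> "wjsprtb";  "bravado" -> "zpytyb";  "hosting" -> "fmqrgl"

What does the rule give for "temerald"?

rckcpyj

What's happening: shift every letter 2 places backward in the alphabet (wrapping around), then delete the last character.
Starting from "temerald": after the first operation, "rckcpyjb"; after the second, "rckcpyj".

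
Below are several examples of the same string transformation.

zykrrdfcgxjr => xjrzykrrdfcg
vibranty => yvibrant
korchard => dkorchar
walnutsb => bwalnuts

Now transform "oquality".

Each output is the input with this applied: move the first 3 characters to the end (rotate left by 3), then swap the front and back halves of the string.
Applying both steps to "oquality": "alityoqu", then "yoqualit".

yoqualit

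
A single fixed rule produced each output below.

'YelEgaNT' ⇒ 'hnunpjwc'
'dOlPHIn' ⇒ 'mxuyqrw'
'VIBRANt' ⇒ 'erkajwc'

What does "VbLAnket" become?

ekujwtnc

The rule is to shift every letter 9 places forward in the alphabet (wrapping around), then convert every letter to lowercase.
On "VbLAnket": the first step gives "EkUJwtnc", and the second then gives "ekujwtnc".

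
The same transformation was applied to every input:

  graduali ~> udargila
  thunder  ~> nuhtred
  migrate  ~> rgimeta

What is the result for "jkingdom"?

In each case the input is transformed by: move the last 3 characters to the front (rotate right by 3), then reverse the string.
Applying both steps to "jkingdom": "domjking", then "gnikjmod".
(Check on "thunder": → "derthun" → "nuhtred" ✓)

gnikjmod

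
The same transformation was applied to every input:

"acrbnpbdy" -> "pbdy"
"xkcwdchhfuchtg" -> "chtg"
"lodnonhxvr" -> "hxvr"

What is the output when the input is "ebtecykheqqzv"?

qqzv

Rule — keep only the last 4 characters.
Applying that to "ebtecykheqqzv" gives "qqzv".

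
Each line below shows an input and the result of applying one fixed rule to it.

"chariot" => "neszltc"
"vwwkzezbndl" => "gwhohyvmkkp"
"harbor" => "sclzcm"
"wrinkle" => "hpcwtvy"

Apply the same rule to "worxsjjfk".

Each output is the input with this applied: shift every letter 11 places forward in the alphabet (wrapping around), then take characters alternately from the front and the back (1st, last, 2nd, 2nd-last, ...).
So "worxsjjfk" becomes "hvzqcuiud".

hvzqcuiud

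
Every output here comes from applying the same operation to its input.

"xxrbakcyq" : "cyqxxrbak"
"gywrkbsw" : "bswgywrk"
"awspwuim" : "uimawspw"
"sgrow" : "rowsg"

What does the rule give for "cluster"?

terclus

Rule — move the last 3 characters to the front (rotate right by 3).
Applying that to "cluster" gives "terclus".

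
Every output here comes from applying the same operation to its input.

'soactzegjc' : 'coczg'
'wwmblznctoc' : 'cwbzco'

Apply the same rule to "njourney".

Looking at the pairs, the operation is to move the last character to the front, then keep every other character starting from the first (positions 1st, 3rd, 5th, ...).
"njourney" → "ynjourne" → "yjun".
(Check on "wwmblznctoc": → "cwwmblzncto" → "cwbzco" ✓)

yjun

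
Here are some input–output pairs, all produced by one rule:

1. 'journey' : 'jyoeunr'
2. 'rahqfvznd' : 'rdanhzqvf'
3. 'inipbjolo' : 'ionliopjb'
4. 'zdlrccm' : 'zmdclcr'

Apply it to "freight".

ftrhegi

In each case the input is transformed by: take characters alternately from the front and the back (1st, last, 2nd, 2nd-last, ...).
"freight" → "ftrhegi".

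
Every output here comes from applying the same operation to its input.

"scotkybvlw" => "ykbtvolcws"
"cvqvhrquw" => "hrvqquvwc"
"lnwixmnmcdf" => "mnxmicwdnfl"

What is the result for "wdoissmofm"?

Each output is the input with this applied: take characters alternately from the front and the back (1st, last, 2nd, 2nd-last, ...), then reverse the string.
Working it through for "wdoissmofm": intermediate "wmdfooimss", final "ssmioofdmw".

ssmioofdmw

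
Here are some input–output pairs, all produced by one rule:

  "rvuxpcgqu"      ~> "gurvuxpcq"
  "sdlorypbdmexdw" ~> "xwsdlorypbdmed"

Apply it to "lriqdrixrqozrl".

zllriqdrixrqor

The transformation: move the last 2 characters to the front (rotate right by 2), then swap the first and last characters.
On "lriqdrixrqozrl" that produces "zllriqdrixrqor".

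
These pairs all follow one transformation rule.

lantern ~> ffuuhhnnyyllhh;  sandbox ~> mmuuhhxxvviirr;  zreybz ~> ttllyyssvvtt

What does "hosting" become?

bbiimmnncchhaa

Rule — shift every letter 6 places backward in the alphabet (wrapping around), then double every character.
For "hosting", step one produces "bimncha"; step two turns that into "bbiimmnncchhaa".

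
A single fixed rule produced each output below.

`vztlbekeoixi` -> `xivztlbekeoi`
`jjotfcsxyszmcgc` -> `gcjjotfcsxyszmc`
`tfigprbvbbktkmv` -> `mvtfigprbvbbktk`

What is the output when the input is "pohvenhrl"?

rlpohvenh

Rule — move the last 2 characters to the front (rotate right by 2).
On "pohvenhrl" that produces "rlpohvenh".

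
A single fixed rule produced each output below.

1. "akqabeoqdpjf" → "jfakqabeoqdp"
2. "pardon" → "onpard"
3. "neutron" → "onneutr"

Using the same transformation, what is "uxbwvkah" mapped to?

ahuxbwvk

In each case the input is transformed by: move the last 2 characters to the front (rotate right by 2).
So "uxbwvkah" becomes "ahuxbwvk".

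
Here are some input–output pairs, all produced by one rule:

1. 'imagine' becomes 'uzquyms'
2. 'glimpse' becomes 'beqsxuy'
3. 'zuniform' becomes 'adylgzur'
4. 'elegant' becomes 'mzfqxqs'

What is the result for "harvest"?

qeftmdh

Looking at the pairs, the operation is to shift every letter 12 places forward in the alphabet (wrapping around), then move the last 3 characters to the front (rotate right by 3).
Applying that to "harvest" gives "qeftmdh".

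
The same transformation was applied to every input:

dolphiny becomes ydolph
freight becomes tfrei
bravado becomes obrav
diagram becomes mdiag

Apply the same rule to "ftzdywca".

What's happening: move the last character to the front, then delete the last 2 characters.
Applying that to "ftzdywca" gives "aftzdy".

aftzdy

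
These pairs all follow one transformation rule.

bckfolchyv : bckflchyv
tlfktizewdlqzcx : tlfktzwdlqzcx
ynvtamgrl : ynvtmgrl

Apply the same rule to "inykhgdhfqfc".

nykhgdhfqfc

Looking at the pairs, the operation is to remove every vowel.
Applying that to "inykhgdhfqfc" gives "nykhgdhfqfc".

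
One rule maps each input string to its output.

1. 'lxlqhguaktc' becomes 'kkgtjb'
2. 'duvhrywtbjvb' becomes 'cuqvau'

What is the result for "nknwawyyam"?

Each output is the input with this applied: shift every letter 1 place backward in the alphabet (wrapping around), then keep every other character starting from the first (positions 1st, 3rd, 5th, ...).
"nknwawyyam" → "mjmvzvxxzl" → "mmzxz".

mmzxz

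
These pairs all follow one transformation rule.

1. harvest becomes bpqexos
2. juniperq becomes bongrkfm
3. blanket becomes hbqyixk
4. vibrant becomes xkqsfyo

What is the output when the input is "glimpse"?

mpbdifj

The rule is to shift every letter 3 places backward in the alphabet (wrapping around), then move the last 3 characters to the front (rotate right by 3).
Applying both steps to "glimpse": "difjmpb", then "mpbdifj".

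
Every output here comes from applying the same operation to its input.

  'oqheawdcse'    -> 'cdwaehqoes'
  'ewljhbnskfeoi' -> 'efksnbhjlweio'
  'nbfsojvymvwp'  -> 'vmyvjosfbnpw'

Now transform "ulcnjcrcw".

rcjncluwc

The pattern: reverse the string, then move the first 2 characters to the end (rotate left by 2).
Applying both steps to "ulcnjcrcw": "wcrcjnclu", then "rcjncluwc".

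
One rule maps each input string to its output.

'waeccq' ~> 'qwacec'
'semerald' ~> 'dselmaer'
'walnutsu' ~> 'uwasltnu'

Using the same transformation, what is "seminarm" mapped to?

msermain

The pattern: swap the first and last characters, then take characters alternately from the front and the back (1st, last, 2nd, 2nd-last, ...).
"seminarm" → "meminars" → "msermain".
(Check on "semerald": → "demerals" → "dselmaer" ✓)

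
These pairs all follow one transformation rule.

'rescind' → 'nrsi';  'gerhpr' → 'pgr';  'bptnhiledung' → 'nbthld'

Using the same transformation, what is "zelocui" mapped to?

Looking at the pairs, the operation is to move the last 2 characters to the front (rotate right by 2), then keep every other character starting from the first (positions 1st, 3rd, 5th, ...).
For "zelocui", step one produces "uizeloc"; step two turns that into "uzlc".

uzlc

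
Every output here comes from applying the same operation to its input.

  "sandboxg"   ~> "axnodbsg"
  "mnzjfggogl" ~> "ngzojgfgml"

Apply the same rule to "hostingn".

What's happening: take characters alternately from the front and the back (1st, last, 2nd, 2nd-last, ...), then move the first 2 characters to the end (rotate left by 2).
Applying both steps to "hostingn": "hnogsnti", then "ogsntihn".

ogsntihn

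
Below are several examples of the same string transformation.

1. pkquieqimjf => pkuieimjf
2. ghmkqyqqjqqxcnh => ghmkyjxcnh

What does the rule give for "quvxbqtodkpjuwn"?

What's happening: remove every "q".
Doing the same to "quvxbqtodkpjuwn": "uvxbtodkpjuwn".

uvxbtodkpjuwn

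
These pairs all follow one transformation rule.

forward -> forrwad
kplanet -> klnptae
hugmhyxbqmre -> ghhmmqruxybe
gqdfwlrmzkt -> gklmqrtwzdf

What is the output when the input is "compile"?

The transformation: sort the characters into alphabetical order, then move the first 2 characters to the end (rotate left by 2).
On "compile" that produces "ilmopce".

ilmopce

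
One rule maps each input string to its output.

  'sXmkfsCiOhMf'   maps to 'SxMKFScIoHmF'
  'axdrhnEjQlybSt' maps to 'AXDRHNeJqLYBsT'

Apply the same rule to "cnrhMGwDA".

The rule is to flip the case of every letter.
On "cnrhMGwDA" that produces "CNRHmgWda".

CNRHmgWda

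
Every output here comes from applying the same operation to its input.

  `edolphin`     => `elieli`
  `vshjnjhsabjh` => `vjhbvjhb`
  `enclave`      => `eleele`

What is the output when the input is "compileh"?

cpecpe

The rule is to keep one character in every 3, starting at position 1 (positions 1st, 4th, 7th, ...), then write the whole string twice.
Starting from "compileh": after the first operation, "cpe"; after the second, "cpecpe".
(Check on "vshjnjhsabjh": → "vjhb" → "vjhbvjhb" ✓)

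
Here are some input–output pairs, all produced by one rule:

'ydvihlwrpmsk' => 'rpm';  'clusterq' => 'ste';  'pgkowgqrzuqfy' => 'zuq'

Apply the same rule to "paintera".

nte

Each output is the input with this applied: move the last 2 characters to the front (rotate right by 2), then keep only the last 3 characters.
Starting from "paintera": after the first operation, "rapainte"; after the second, "nte".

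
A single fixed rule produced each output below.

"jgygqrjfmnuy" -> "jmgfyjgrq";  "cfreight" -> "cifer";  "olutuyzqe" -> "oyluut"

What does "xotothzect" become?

xzohtto

In each case the input is transformed by: delete the last 3 characters, then take characters alternately from the front and the back (1st, last, 2nd, 2nd-last, ...).
On "xotothzect": the first step gives "xotothz", and the second then gives "xzohtto".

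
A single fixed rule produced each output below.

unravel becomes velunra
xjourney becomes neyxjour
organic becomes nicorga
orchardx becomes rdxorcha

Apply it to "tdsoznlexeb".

xebtdsoznle

What's happening: move the last 3 characters to the front (rotate right by 3).
Applying that to "tdsoznlexeb" gives "xebtdsoznle".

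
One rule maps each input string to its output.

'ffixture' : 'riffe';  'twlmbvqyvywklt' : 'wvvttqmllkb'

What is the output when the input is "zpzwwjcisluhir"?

What's happening: sort the characters into reverse alphabetical order, then delete the first 3 characters.
On "zpzwwjcisluhir": the first step gives "zzwwusrpljiihc", and the second then gives "wusrpljiihc".

wusrpljiihc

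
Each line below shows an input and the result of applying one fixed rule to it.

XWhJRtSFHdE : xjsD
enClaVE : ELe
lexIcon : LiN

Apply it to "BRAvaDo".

bVO

Rule — keep one character in every 3, starting at position 1 (positions 1st, 4th, 7th, ...), then flip the case of every letter.
Applying both steps to "BRAvaDo": "Bvo", then "bVO".
(Check on "XWhJRtSFHdE": → "XJSd" → "xjsD" ✓)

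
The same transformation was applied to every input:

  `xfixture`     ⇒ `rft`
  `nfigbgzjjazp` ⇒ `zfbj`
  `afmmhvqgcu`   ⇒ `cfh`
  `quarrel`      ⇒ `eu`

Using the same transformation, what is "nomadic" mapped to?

io

The rule is to move the last 3 characters to the front (rotate right by 3), then keep one character in every 3, starting at position 2 (positions 2nd, 5th, 8th, ...).
"nomadic" → "dicnoma" → "io".
(Check on "xfixture": → "urexfixt" → "rft" ✓)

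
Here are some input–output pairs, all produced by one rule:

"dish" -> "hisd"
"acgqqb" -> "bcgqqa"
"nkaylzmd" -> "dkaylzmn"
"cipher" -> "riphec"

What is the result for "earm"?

In each case the input is transformed by: swap the first and last characters.
"earm" → "mare".

mare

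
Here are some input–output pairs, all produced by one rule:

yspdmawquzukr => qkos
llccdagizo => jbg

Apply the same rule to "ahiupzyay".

Each output is the input with this applied: keep one character in every 3, starting at position 2 (positions 2nd, 5th, 8th, ...), then shift every letter 2 places backward in the alphabet (wrapping around).
For "ahiupzyay", step one produces "hpa"; step two turns that into "fny".
(Check on "yspdmawquzukr": → "smqu" → "qkos" ✓)

fny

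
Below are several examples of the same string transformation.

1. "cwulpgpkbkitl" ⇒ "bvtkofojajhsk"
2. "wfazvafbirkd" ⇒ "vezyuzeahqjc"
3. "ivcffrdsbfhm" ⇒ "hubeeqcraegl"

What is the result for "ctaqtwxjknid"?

bszpsvwijmhc

The rule is to shift every letter 1 place backward in the alphabet (wrapping around).
Applying that to "ctaqtwxjknid" gives "bszpsvwijmhc".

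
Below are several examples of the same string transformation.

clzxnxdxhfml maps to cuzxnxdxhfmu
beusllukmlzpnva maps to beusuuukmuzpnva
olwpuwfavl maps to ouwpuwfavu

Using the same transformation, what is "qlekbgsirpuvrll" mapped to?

The transformation: replace every "l" with "u".
Applying that to "qlekbgsirpuvrll" gives "quekbgsirpuvruu".

quekbgsirpuvruu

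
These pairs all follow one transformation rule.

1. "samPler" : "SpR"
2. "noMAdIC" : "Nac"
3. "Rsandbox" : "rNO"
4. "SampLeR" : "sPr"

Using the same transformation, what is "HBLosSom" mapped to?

hOO

Each output is the input with this applied: keep one character in every 3, starting at position 1 (positions 1st, 4th, 7th, ...), then flip the case of every letter.
On "HBLosSom": the first step gives "Hoo", and the second then gives "hOO".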